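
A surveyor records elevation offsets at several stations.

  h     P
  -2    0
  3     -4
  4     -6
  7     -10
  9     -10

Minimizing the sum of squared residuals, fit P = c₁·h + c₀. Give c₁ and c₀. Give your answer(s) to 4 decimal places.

c₁ = -0.9887, c₀ = -1.8475

Normal-equation sums: Σh·h = 159, Σh = 21, Σ1 = 5.
Moment sums: Σh·P = -196, ΣP = -30.
XᵀX·[c₁, c₀]ᵀ = XᵀP becomes [[159, 21]; [21, 5]]·[c₁, c₀]ᵀ = [-196, -30]ᵀ.
det = 159·5 − 21² = 354.
c₁ = ((-196)·5 − 21·(-30))/354 = -175/177; c₀ = (159·(-30) − 21·(-196))/354 = -109/59.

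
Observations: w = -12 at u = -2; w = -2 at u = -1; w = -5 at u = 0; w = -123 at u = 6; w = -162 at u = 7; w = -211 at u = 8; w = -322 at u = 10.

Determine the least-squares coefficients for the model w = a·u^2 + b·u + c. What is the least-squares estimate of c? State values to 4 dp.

c = -3.2078

Forming MᵀM = [[17810, 2062, 254]; [2062, 254, 28]; [254, 28, 7]] and Mᵀw = [-58120, -6754, -837]ᵀ gives MᵀM·[a, b, c]ᵀ = Mᵀw.
Inverting the 3×3 Gram matrix, [a, b, c]ᵀ = [-165227/55191, -106712/55191, -59013/18397]ᵀ.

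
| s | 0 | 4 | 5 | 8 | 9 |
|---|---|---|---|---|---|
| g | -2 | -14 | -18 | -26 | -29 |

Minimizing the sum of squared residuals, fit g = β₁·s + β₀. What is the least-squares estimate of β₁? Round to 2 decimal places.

β₁ = -3.00

Sums needed: Σs·s = 186, Σs = 26, Σ1 = 5.
For Aᵀg: Σs·g = -615, Σg = -89.
AᵀA·[β₁, β₀]ᵀ = Aᵀg becomes [[186, 26]; [26, 5]]·[β₁, β₀]ᵀ = [-615, -89]ᵀ.
det = 186·5 − 26² = 254.
β₁ = ((-615)·5 − 26·(-89))/254 = -761/254; β₀ = (186·(-89) − 26·(-615))/254 = -282/127.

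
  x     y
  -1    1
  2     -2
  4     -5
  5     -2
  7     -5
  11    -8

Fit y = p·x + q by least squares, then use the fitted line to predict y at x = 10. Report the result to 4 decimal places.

ŷ = -7.2500

Entries of AᵀA: Σx·x = 216, Σx = 28, Σ1 = 6.
Right-hand side: Σx·y = -158, Σy = -21.
So AᵀA·[p, q]ᵀ = Aᵀy: [[216, 28]; [28, 6]]·[p, q]ᵀ = [-158, -21]ᵀ.
Δ = 216·6 − 28² = 512.
p = ((-158)·6 − 28·(-21))/512 = -45/64; q = (216·(-21) − 28·(-158))/512 = -7/32.
At x = 10: ŷ = (-45/64)·(10) + (-7/32)·(1) = -29/4.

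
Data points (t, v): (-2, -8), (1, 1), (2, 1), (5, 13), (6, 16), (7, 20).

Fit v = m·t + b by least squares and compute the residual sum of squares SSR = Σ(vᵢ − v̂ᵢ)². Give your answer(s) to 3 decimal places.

SSR = 8.419

Entries of XᵀX: Σt·t = 119, Σt = 19, Σ1 = 6.
Right-hand side: Σt·v = 320, Σv = 43.
Normal equations: [[119, 19]; [19, 6]]·[m, b]ᵀ = [320, 43]ᵀ.
Eliminating b: 6·(row 1) − 19·(row 2) gives 353·m = 6·320 − 19·43 = 1103, so m = 1103/353.
Then b = (43 − 19·(1103/353))/6 = -963/353.
Residuals: 345/353, 213/353, -890/353, 37/353, -7/353, 302/353; SSR = 2972/353.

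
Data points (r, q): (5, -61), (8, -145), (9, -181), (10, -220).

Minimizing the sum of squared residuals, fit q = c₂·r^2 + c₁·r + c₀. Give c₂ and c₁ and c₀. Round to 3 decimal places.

c₂ = -1.881, c₁ = -3.605, c₀ = 4.072

Entries of MᵀM: Σr^2·r^2 = 21282, Σr^2·r = 2366, Σr^2 = 270, Σr·r = 270, Σr = 32, Σ1 = 4.
Moment sums: Σr^2·q = -47466, Σr·q = -5294, Σq = -607.
MᵀM·[c₂, c₁, c₀]ᵀ = Mᵀq becomes [[21282, 2366, 270]; [2366, 270, 32]; [270, 32, 4]]·[c₂, c₁, c₀]ᵀ = [-47466, -5294, -607]ᵀ.
Solving the 3×3 system (Gaussian elimination) gives c₂ = -681/362, c₁ = -1305/362, c₀ = 737/181.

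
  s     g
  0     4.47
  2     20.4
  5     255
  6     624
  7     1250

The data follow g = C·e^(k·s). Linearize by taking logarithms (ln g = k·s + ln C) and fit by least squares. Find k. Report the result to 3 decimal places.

k = 0.817

Let Y = ln g. Fitting Y = k·s + ln C by least squares:
Over the data: Σs = 20.0000, Σ(s)² = 114.0000, Σln g = 23.6212, Σs·ln g = 122.2706.
Normal system: [[114.0000, 20.0000]; [20.0000, 5]]·[k, ln C]ᵀ = [122.2706, 23.6212]ᵀ.
Slope k = (n·Σs·ln g − Σs·Σln g)/(n·Σ(s)² − (Σs)²) = (5·122.2706 − 20.0000·23.6212)/170.0000 = 0.81722; ln C = (Σln g − k·Σs)/n = 1.45535.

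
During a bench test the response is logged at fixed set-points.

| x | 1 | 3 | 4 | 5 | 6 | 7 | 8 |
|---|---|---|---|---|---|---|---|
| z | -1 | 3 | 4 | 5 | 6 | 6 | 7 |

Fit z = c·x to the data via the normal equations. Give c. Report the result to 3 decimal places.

c = 0.915

The normal system AᵀA·[c]ᵀ = Aᵀz is [[200]]·[c]ᵀ = [183]ᵀ.
c = 183/200 = 0.915.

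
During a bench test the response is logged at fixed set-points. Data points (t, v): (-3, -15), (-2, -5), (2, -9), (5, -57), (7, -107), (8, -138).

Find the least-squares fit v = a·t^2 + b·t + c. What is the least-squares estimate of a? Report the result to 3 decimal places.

Compute the Gram sums: Σt^2·t^2 = 7235, Σt^2·t = 953, Σt^2 = 155, Σt·t = 155, Σt = 17, Σ1 = 6.
Moment sums: Σt^2·v = -15691, Σt·v = -2101, Σv = -331.
XᵀX·[a, b, c]ᵀ = Xᵀv becomes [[7235, 953, 155]; [953, 155, 17]; [155, 17, 6]]·[a, b, c]ᵀ = [-15691, -2101, -331]ᵀ.
Inverting the 3×3 Gram matrix, [a, b, c]ᵀ = [-82567/40568, -44571/40568, 2658/5071]ᵀ.

a = -2.035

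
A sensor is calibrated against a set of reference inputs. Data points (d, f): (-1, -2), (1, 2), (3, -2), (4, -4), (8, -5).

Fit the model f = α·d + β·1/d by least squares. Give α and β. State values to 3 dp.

Sums needed: Σd·d = 91, Σd·1/d = 5, Σ1/d·1/d = 1261/576.
For Mᵀf: Σd·f = -58, Σ1/d·f = 41/24.
MᵀM·[α, β]ᵀ = Mᵀf becomes [[91, 5]; [5, 1261/576]]·[α, β]ᵀ = [-58, 41/24]ᵀ.
Determinant 91·(1261/576) − 5² = 100351/576.
α = ((-58)·(1261/576) − 5·(41/24))/(100351/576) = -78058/100351; β = (91·(41/24) − 5·(-58))/(100351/576) = 256584/100351.

α = -0.778, β = 2.557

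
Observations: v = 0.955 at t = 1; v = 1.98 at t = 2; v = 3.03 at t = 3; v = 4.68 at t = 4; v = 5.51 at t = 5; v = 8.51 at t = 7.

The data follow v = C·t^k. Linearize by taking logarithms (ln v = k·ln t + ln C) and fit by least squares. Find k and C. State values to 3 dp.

Taking logs, ln v = k·ln t + ln C, so regress ln v on ln t.
Over the data: Σln t = 6.7334, Σ(ln t)² = 9.9861, Σln v = 7.1367, Σln t·ln v = 10.7441.
Normal system: [[9.9861, 6.7334]; [6.7334, 6]]·[k, ln C]ᵀ = [10.7441, 7.1367]ᵀ.
Slope k = (n·Σln t·ln v − Σln t·Σln v)/(n·Σ(ln t)² − (Σln t)²) = (6·10.7441 − 6.7334·7.1367)/14.5777 = 1.12571; ln C = (Σln v − k·Σln t)/n = -0.07385, so C = exp(-0.07385) = 0.92881.

k = 1.126, C = 0.929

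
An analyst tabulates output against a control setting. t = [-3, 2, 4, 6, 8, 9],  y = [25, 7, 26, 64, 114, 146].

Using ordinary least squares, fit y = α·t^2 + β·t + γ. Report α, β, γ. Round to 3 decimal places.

Entries of AᵀA: Σt^2·t^2 = 12306, Σt^2·t = 1502, Σt^2 = 210, Σt·t = 210, Σt = 26, Σ1 = 6.
For Aᵀy: Σt^2·y = 22095, Σt·y = 2653, Σy = 382.
AᵀA·[α, β, γ]ᵀ = Aᵀy becomes [[12306, 1502, 210]; [1502, 210, 26]; [210, 26, 6]]·[α, β, γ]ᵀ = [22095, 2653, 382]ᵀ.
Row-reducing yields α = 193961/98940, β = -55191/32980, γ = 57007/24735.

α = 1.960, β = -1.673, γ = 2.305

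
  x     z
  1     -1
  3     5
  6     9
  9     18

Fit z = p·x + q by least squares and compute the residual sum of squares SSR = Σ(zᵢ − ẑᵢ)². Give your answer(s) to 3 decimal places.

Setting ∂/∂p … = 0 gives: 127·p + 19·q = 230;  19·p + 4·q = 31.
Eliminating q: 4·(row 1) − 19·(row 2) gives 147·p = 4·230 − 19·31 = 331, so p = 331/147.
Then q = (31 − 19·(331/147))/4 = -433/147.
Residuals: -15/49, 25/21, -230/147, 100/147; SSR = 650/147.

SSR = 4.422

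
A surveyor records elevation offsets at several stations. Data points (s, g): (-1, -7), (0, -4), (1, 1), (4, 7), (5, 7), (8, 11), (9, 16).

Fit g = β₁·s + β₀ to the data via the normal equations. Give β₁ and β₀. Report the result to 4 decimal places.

From the data, Σs·s = 188, Σs = 26, Σ1 = 7.
And Σs·g = 303, Σg = 31.
MᵀM·[β₁, β₀]ᵀ = Mᵀg becomes [[188, 26]; [26, 7]]·[β₁, β₀]ᵀ = [303, 31]ᵀ.
Eliminating β₀: 7·(row 1) − 26·(row 2) gives 640·β₁ = 7·303 − 26·31 = 1315, so β₁ = 263/128.
Then β₀ = (31 − 26·(263/128))/7 = -205/64.

β₁ = 2.0547, β₀ = -3.2031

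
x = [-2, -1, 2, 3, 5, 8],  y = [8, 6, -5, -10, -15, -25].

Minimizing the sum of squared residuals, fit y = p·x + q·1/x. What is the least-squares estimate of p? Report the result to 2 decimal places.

Forming AᵀA = [[107, 6]; [6, 24001/14400]] and Aᵀy = [-337, -527/24]ᵀ gives AᵀA·[p, q]ᵀ = Aᵀy.
Determinant 107·(24001/14400) − 6² = 2049707/14400.
p = ((-337)·(24001/14400) − 6·(-527/24))/(2049707/14400) = -6191137/2049707; q = (107·(-527/24) − 6·(-337))/(2049707/14400) = -4716600/2049707.

p = -3.02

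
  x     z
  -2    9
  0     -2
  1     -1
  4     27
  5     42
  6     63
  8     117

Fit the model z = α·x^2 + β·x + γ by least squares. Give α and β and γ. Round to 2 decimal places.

Sums needed: Σx^2·x^2 = 6290, Σx^2·x = 910, Σx^2 = 146, Σx·x = 146, Σx = 22, Σ1 = 7.
For Mᵀz: Σx^2·z = 11273, Σx·z = 1613, Σz = 255.
So MᵀM·[α, β, γ]ᵀ = Mᵀz: [[6290, 910, 146]; [910, 146, 22]; [146, 22, 7]]·[α, β, γ]ᵀ = [11273, 1613, 255]ᵀ.
Solving the 3×3 system (Gaussian elimination) gives α = 160135/80256, β = -92513/80256, γ = -5233/3344.

α = 2.00, β = -1.15, γ = -1.56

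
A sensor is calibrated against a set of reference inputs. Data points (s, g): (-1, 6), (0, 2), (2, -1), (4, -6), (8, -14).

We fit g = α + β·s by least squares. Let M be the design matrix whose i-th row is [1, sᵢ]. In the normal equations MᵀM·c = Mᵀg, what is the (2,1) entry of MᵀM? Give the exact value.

13

Row 2 ↔ basis s, column 1 ↔ basis 1, so (MᵀM)_{2,1} = Σᵢ s = (-1)·(1) + (0)·(1) + (2)·(1) + (4)·(1) + (8)·(1) = 13.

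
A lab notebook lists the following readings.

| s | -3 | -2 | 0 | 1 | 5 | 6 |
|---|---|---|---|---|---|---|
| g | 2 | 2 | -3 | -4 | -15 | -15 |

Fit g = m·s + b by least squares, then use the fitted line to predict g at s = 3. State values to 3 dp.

Sums needed: Σs·s = 75, Σs = 7, Σ1 = 6.
Right-hand side: Σs·g = -179, Σg = -33.
Δ = 75·6 − 7² = 401.
m = ((-179)·6 − 7·(-33))/401 = -843/401; b = (75·(-33) − 7·(-179))/401 = -1222/401.
At s = 3: ĝ = (-843/401)·(3) + (-1222/401)·(1) = -3751/401.

ĝ = -9.354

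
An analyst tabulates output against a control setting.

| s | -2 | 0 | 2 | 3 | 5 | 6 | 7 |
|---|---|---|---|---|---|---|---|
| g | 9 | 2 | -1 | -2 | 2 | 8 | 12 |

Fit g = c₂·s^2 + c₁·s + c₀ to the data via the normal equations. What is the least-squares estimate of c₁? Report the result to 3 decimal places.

Normal-equation sums: Σs^2·s^2 = 4435, Σs^2·s = 711, Σs^2 = 127, Σs·s = 127, Σs = 21, Σ1 = 7.
Moment sums: Σs^2·g = 940, Σs·g = 116, Σg = 30.
MᵀM·[c₂, c₁, c₀]ᵀ = Mᵀg becomes [[4435, 711, 127]; [711, 127, 21]; [127, 21, 7]]·[c₂, c₁, c₀]ᵀ = [940, 116, 30]ᵀ.
Inverting the 3×3 Gram matrix, [c₂, c₁, c₀]ᵀ = [29305/48081, -3987/1457, 69098/48081]ᵀ.

c₁ = -2.736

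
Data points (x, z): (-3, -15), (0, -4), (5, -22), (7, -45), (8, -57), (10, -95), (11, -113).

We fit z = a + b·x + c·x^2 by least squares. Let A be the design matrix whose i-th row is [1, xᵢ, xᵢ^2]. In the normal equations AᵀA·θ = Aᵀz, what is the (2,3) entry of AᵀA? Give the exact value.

Row 2 ↔ basis x, column 3 ↔ basis x^2, so (AᵀA)_{2,3} = Σᵢ (x)·(x^2) = (-3)·(9) + (0)·(0) + (5)·(25) + (7)·(49) + (8)·(64) + (10)·(100) + (11)·(121) = 3284.

3284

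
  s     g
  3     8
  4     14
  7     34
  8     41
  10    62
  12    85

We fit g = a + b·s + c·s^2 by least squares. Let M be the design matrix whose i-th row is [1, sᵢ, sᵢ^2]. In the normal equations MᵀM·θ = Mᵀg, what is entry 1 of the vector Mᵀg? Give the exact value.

244

Entry 1 ↔ basis 1, so (Mᵀg)_{1} = Σᵢ gᵢ = (1)·(8) + (1)·(14) + (1)·(34) + (1)·(41) + (1)·(62) + (1)·(85) = 244.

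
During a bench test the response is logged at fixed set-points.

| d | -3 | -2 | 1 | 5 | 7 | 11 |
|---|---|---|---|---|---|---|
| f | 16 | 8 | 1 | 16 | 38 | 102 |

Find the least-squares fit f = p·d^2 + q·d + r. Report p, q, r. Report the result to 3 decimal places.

p = 1.001, q = -1.831, r = 1.094

Compute the Gram sums: Σd^2·d^2 = 17765, Σd^2·d = 1765, Σd^2 = 209, Σd·d = 209, Σd = 19, Σ1 = 6.
For Mᵀf: Σd^2·f = 14781, Σd·f = 1405, Σf = 181.
So MᵀM·[p, q, r]ᵀ = Mᵀf: [[17765, 1765, 209]; [1765, 209, 19]; [209, 19, 6]]·[p, q, r]ᵀ = [14781, 1405, 181]ᵀ.
Row-reducing yields p = 257914/257637, q = -471743/257637, r = 93966/85879.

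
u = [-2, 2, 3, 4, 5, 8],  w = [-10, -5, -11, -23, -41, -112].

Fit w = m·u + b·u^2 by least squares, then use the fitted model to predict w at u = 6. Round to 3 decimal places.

ŵ = -60.189

Compute the Gram sums: Σu·u = 122, Σu·u^2 = 728, Σu^2·u^2 = 5090.
Right-hand side: Σu·w = -1216, Σu^2·w = -8720.
Determinant 122·5090 − 728² = 90996.
m = ((-1216)·5090 − 728·(-8720))/90996 = 39680/22749; b = (122·(-8720) − 728·(-1216))/90996 = -44648/22749.
At u = 6: ŵ = (39680/22749)·(6) + (-44648/22749)·(36) = -456416/7583.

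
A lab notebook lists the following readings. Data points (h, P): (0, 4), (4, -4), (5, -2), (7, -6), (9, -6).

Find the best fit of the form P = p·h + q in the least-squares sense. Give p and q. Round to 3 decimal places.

MᵀM·[p, q]ᵀ = MᵀP reads: 171·p + 25·q = -122;  25·p + 5·q = -14.
det = 171·5 − 25² = 230.
p = ((-122)·5 − 25·(-14))/230 = -26/23; q = (171·(-14) − 25·(-122))/230 = 328/115.

p = -1.130, q = 2.852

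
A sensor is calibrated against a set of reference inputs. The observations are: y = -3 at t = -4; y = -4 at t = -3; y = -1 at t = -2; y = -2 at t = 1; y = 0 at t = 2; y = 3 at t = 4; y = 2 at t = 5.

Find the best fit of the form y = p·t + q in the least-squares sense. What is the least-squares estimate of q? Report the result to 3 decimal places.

q = -0.994

Setting ∂/∂p … = 0 gives: 75·p + 3·q = 46;  3·p + 7·q = -5.
(Σt·t = 75, Σt = 3, Σ1 = 7, Σt·y = 46, Σy = -5.)
Δ = 75·7 − 3² = 516.
p = (46·7 − 3·(-5))/516 = 337/516; q = (75·(-5) − 3·46)/516 = -171/172.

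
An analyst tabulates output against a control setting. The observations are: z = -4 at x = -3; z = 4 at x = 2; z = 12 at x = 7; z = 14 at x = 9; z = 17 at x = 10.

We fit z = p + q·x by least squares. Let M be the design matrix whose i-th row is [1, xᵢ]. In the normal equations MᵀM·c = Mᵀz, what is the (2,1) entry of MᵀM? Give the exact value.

Row 2 ↔ basis x, column 1 ↔ basis 1, so (MᵀM)_{2,1} = Σᵢ x = (-3)·(1) + (2)·(1) + (7)·(1) + (9)·(1) + (10)·(1) = 25.

25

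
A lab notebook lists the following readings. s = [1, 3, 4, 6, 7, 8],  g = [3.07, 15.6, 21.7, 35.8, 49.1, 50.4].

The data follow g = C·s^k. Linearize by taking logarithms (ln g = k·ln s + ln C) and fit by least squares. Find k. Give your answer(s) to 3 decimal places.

Let Y = ln g. Fitting Y = k·ln s + ln C by least squares:
Σln s = 8.3020, Σ(ln s)² = 14.4498, Σln g = 18.3381, Σln s·ln g = 29.4236.
Equations: 14.4498·k + 8.3020·ln C = 29.4236;  8.3020·k + 6·ln C = 18.3381.
Δ = 14.4498·6 − (8.3020)² = 17.7753; k = (29.4236·6 − 8.3020·18.3381)/17.7753 = 1.36698, ln C = (14.4498·18.3381 − 8.3020·29.4236)/17.7753 = 1.16490.

k = 1.367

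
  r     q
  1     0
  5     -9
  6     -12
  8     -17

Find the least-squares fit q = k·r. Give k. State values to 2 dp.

Forming MᵀM = [[126]] and Mᵀq = [-253]ᵀ gives MᵀM·[k]ᵀ = Mᵀq.
Hence k = -253 / 126 ≈ -2.00794.

k = -2.01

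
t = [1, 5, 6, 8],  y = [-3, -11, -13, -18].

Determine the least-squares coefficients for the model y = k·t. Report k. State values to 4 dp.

Entries of AᵀA: Σt·t = 126.
Right-hand side: Σt·y = -280.
So AᵀA·[k]ᵀ = Aᵀy: [[126]]·[k]ᵀ = [-280]ᵀ.
k = (-280)/126 = -2.22222.

k = -2.2222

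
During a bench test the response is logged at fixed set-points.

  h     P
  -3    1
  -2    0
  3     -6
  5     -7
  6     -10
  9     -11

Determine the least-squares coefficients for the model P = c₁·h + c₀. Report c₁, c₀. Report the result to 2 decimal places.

Forming AᵀA = [[164, 18]; [18, 6]] and AᵀP = [-215, -33]ᵀ gives AᵀA·[c₁, c₀]ᵀ = AᵀP.
det = 164·6 − 18² = 660.
c₁ = ((-215)·6 − 18·(-33))/660 = -58/55; c₀ = (164·(-33) − 18·(-215))/660 = -257/110.

c₁ = -1.05, c₀ = -2.34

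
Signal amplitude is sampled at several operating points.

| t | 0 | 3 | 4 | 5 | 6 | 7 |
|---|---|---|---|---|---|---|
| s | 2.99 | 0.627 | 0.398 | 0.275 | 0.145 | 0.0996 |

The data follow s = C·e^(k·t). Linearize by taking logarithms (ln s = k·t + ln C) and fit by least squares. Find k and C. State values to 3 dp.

Linearized form: ln s = k·t + ln C. From the 6 transformed points,
Σt = 25.0000, Σ(t)² = 135.0000, Σln s = -5.8214, Σt·ln s = -39.2728.
Equations: 135.0000·k + 25.0000·ln C = -39.2728;  25.0000·k + 6·ln C = -5.8214.
Δ = 135.0000·6 − (25.0000)² = 185.0000; k = (-39.2728·6 − 25.0000·-5.8214)/185.0000 = -0.48703, ln C = (135.0000·-5.8214 − 25.0000·-39.2728)/185.0000 = 1.05906, so C = exp(1.05906) = 2.88367.

k = -0.487, C = 2.884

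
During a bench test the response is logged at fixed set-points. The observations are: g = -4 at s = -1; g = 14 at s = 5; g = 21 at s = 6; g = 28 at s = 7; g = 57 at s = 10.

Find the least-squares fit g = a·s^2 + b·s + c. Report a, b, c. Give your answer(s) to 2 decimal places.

The normal equations are: 14323·a + 1683·b + 211·c = 8174;  1683·a + 211·b + 27·c = 966;  211·a + 27·b + 5·c = 116.
(Σs^2·s^2 = 14323, Σs^2·s = 1683, Σs^2 = 211, Σs·s = 211, Σs = 27, Σ1 = 5, Σs^2·g = 8174, Σs·g = 966, Σg = 116.)
Solving the 3×3 system (Gaussian elimination) gives a = 2279/4516, b = 4521/4516, c = -3954/1129.

a = 0.50, b = 1.00, c = -3.50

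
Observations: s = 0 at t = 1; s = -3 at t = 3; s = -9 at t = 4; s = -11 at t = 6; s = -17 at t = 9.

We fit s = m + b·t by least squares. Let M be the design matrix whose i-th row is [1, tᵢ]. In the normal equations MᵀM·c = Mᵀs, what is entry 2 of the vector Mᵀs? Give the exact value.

-264

Entry 2 ↔ basis t, so (Mᵀs)_{2} = Σᵢ (t)·sᵢ = (1)·(0) + (3)·(-3) + (4)·(-9) + (6)·(-11) + (9)·(-17) = -264.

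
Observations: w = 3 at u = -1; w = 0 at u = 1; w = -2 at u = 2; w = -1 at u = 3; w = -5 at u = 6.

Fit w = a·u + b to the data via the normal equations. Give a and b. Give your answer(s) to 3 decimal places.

a = -1.082, b = 1.381

AᵀA·[a, b]ᵀ = Aᵀw reads: 51·a + 11·b = -40;  11·a + 5·b = -5.
det = 51·5 − 11² = 134.
a = ((-40)·5 − 11·(-5))/134 = -145/134; b = (51·(-5) − 11·(-40))/134 = 185/134.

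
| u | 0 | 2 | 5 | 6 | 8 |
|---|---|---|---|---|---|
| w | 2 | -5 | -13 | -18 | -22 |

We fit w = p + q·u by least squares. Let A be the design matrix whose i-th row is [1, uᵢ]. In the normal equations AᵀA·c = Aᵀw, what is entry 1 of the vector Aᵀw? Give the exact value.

-56

Entry 1 ↔ basis 1, so (Aᵀw)_{1} = Σᵢ wᵢ = (1)·(2) + (1)·(-5) + (1)·(-13) + (1)·(-18) + (1)·(-22) = -56.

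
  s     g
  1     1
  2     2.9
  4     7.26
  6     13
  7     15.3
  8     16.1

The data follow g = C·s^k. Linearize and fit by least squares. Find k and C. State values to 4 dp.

Taking logs, ln g = k·ln s + ln C, so regress ln g on ln s.
Σln s = 7.8966, Σ(ln s)² = 13.7233, Σln g = 11.1187, Σln s·ln g = 19.1685.
Equations: 13.7233·k + 7.8966·ln C = 19.1685;  7.8966·k + 6·ln C = 11.1187.
Δ = 13.7233·6 − (7.8966)² = 19.9843; k = (19.1685·6 − 7.8966·11.1187)/19.9843 = 1.36164, ln C = (13.7233·11.1187 − 7.8966·19.1685)/19.9843 = 0.06108, so C = exp(0.06108) = 1.06298.

k = 1.3616, C = 1.0630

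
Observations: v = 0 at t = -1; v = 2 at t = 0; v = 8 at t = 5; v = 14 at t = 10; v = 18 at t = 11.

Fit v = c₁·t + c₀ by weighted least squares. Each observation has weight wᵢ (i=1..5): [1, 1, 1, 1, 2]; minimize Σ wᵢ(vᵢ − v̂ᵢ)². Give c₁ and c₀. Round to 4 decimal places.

Sums needed: Σwᵢ·t·t = 368, Σwᵢ·t = 36, Σwᵢ·1 = 6.
Right-hand side: Σwᵢ·t·v = 576, Σwᵢ·v = 60.
AᵀWA·[c₁, c₀]ᵀ = AᵀWv becomes [[368, 36]; [36, 6]]·[c₁, c₀]ᵀ = [576, 60]ᵀ.
det = 368·6 − 36² = 912.
c₁ = (576·6 − 36·60)/912 = 27/19; c₀ = (368·60 − 36·576)/912 = 28/19.

c₁ = 1.4211, c₀ = 1.4737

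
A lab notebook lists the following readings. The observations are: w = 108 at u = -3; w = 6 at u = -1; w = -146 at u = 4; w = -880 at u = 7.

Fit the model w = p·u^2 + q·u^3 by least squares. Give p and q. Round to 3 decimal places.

p = 2.934, q = -2.986

Normal-equation sums: Σu^2·u^2 = 2739, Σu^2·u^3 = 17587, Σu^3·u^3 = 122475.
And Σu^2·w = -44478, Σu^3·w = -314106.
MᵀM·[p, q]ᵀ = Mᵀw becomes [[2739, 17587]; [17587, 122475]]·[p, q]ᵀ = [-44478, -314106]ᵀ.
Δ = 2739·122475 − 17587² = 26156456.
p = ((-44478)·122475 − 17587·(-314106))/26156456 = 19184793/6539114; q = (2739·(-314106) − 17587·(-44478))/26156456 = -19525437/6539114.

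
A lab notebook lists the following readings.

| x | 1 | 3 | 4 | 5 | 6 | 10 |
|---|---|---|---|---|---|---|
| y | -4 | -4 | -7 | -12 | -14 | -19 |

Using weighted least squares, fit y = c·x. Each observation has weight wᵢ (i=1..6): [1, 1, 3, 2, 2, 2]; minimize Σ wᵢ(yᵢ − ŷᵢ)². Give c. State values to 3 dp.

c = -2.021

Compute the Gram sums: Σwᵢ·x·x = 380.
Right-hand side: Σwᵢ·x·y = -768.
So MᵀWM·[c]ᵀ = MᵀWy: [[380]]·[c]ᵀ = [-768]ᵀ.
c = (-768)/380 = -2.02105.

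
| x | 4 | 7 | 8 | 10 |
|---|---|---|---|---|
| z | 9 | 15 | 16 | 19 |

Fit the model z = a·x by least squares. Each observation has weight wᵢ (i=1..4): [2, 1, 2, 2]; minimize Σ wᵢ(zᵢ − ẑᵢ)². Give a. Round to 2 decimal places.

a = 1.99

Entries of AᵀWA: Σwᵢ·x·x = 409.
Moment sums: Σwᵢ·x·z = 813.
Normal equations: [[409]]·[a]ᵀ = [813]ᵀ.
Hence a = 813 / 409 ≈ 1.98778.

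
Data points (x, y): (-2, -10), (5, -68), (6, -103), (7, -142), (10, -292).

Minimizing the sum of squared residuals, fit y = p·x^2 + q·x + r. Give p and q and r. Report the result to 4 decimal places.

p = -3.0018, q = 0.4644, r = 3.0607

The normal system MᵀM·[p, q, r]ᵀ = Mᵀy is [[14338, 1676, 214]; [1676, 214, 26]; [214, 26, 5]]·[p, q, r]ᵀ = [-41606, -4852, -615]ᵀ.
Solving the 3×3 system (Gaussian elimination) gives p = -113686/37873, q = 1599/3443, r = 115919/37873.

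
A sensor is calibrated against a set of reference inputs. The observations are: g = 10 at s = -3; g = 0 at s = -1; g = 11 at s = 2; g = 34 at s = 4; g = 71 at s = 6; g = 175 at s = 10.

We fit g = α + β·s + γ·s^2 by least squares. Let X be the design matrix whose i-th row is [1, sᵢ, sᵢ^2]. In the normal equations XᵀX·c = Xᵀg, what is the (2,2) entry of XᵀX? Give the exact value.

Row 2 ↔ basis s, column 2 ↔ basis s, so (XᵀX)_{2,2} = Σᵢ (s)·(s) = (-3)·(-3) + (-1)·(-1) + (2)·(2) + (4)·(4) + (6)·(6) + (10)·(10) = 166.

166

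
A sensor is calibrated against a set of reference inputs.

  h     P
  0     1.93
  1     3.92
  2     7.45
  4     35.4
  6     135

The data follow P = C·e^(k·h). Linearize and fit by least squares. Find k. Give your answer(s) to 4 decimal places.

Let Y = ln P. Fitting Y = k·h + ln C by least squares:
Σh = 13.0000, Σ(h)² = 57.0000, Σln P = 12.5038, Σh·ln P = 49.0810.
Equations: 57.0000·k + 13.0000·ln C = 49.0810;  13.0000·k + 5·ln C = 12.5038.
Δ = 57.0000·5 − (13.0000)² = 116.0000; k = (49.0810·5 − 13.0000·12.5038)/116.0000 = 0.71427, ln C = (57.0000·12.5038 − 13.0000·49.0810)/116.0000 = 0.64366.

k = 0.7143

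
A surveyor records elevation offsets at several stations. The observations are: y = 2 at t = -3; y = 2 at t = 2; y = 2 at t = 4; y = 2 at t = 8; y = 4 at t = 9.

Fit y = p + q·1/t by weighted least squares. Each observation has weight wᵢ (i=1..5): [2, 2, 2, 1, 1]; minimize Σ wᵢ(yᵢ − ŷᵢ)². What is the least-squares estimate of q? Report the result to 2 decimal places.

Sums needed: Σwᵢ·1 = 8, Σwᵢ·1/t = 77/72, Σwᵢ·1/t·1/t = 4537/5184.
Moment sums: Σwᵢ·y = 18, Σwᵢ·1/t·y = 85/36.
MᵀWM·[p, q]ᵀ = MᵀWy becomes [[8, 77/72]; [77/72, 4537/5184]]·[p, q]ᵀ = [18, 85/36]ᵀ.
Determinant 8·(4537/5184) − (77/72)² = 30367/5184.
p = (18·(4537/5184) − (77/72)·(85/36))/(30367/5184) = 68576/30367; q = (8·(85/36) − (77/72)·18)/(30367/5184) = -1872/30367.

q = -0.06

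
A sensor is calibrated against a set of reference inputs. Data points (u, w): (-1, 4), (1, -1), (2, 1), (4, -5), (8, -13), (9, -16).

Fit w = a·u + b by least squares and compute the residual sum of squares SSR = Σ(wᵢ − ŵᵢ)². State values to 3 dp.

Setting ∂/∂a … = 0 gives: 167·a + 23·b = -271;  23·a + 6·b = -30.
Determinant 167·6 − 23² = 473.
a = ((-271)·6 − 23·(-30))/473 = -936/473; b = (167·(-30) − 23·(-271))/473 = 1223/473.
Residuals: -267/473, -760/473, 102/43, 156/473, 116/473, -367/473; SSR = 4398/473.

SSR = 9.298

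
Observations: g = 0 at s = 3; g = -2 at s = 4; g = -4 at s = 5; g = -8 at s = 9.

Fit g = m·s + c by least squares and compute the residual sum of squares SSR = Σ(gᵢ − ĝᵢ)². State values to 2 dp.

SSR = 1.16

Sums needed: Σs·s = 131, Σs = 21, Σ1 = 4.
For Aᵀg: Σs·g = -100, Σg = -14.
AᵀA·[m, c]ᵀ = Aᵀg becomes [[131, 21]; [21, 4]]·[m, c]ᵀ = [-100, -14]ᵀ.
Eliminating c: 4·(row 1) − 21·(row 2) gives 83·m = 4·(-100) − 21·(-14) = -106, so m = -106/83.
Then c = ((-14) − 21·(-106/83))/4 = 266/83.
Residuals: 52/83, -8/83, -68/83, 24/83; SSR = 96/83.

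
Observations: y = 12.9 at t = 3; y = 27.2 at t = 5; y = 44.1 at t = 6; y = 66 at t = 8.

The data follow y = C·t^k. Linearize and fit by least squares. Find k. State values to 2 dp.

k = 1.69

Taking logs, ln y = k·ln t + ln C, so regress ln y on ln t.
Over the data: Σln t = 6.5793, Σ(ln t)² = 11.3317, Σln y = 13.8366, Σln t·ln y = 23.6223.
Normal system: [[11.3317, 6.5793]; [6.5793, 4]]·[k, ln C]ᵀ = [23.6223, 13.8366]ᵀ.
Slope k = (n·Σln t·ln y − Σln t·Σln y)/(n·Σ(ln t)² − (Σln t)²) = (4·23.6223 − 6.5793·13.8366)/2.0403 = 1.69334; ln C = (Σln y − k·Σln t)/n = 0.67391.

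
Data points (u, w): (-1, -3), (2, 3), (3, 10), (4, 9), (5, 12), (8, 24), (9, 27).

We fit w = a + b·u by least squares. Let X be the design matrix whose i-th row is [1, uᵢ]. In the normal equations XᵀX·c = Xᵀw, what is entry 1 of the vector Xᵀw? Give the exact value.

82

Entry 1 ↔ basis 1, so (Xᵀw)_{1} = Σᵢ wᵢ = (1)·(-3) + (1)·(3) + (1)·(10) + (1)·(9) + (1)·(12) + (1)·(24) + (1)·(27) = 82.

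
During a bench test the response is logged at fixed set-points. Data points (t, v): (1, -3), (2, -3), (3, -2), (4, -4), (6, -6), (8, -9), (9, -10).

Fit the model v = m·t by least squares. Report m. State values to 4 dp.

From the data, Σt·t = 211.
Right-hand side: Σt·v = -229.
Hence m = -229 / 211 ≈ -1.08531.

m = -1.0853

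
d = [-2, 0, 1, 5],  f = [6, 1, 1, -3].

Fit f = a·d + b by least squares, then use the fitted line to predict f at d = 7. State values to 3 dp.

f̂ = -5.904

From the data, Σd·d = 30, Σd = 4, Σ1 = 4.
And Σd·f = -26, Σf = 5.
Eliminating b: 4·(row 1) − 4·(row 2) gives 104·a = 4·(-26) − 4·5 = -124, so a = -31/26.
Then b = (5 − 4·(-31/26))/4 = 127/52.
At d = 7: f̂ = (-31/26)·(7) + (127/52)·(1) = -307/52.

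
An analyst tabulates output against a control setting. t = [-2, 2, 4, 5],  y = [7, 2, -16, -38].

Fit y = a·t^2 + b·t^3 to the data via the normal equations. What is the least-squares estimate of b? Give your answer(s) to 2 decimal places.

b = -0.50

The normal equations are: 913·a + 4149·b = -1170;  4149·a + 19849·b = -5814.
Eliminating b: 19849·(row 1) − 4149·(row 2) gives 907936·a = 19849·(-1170) − 4149·(-5814) = 898956, so a = 224739/226984.
Then b = ((-5814) − 4149·(224739/226984))/19849 = -113463/226984.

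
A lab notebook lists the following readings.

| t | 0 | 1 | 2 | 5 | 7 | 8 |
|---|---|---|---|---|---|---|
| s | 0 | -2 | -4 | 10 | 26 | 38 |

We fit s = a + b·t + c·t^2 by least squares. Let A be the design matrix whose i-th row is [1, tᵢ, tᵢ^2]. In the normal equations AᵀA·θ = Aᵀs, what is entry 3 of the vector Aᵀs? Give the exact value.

3938

Entry 3 ↔ basis t^2, so (Aᵀs)_{3} = Σᵢ (t^2)·sᵢ = (0)·(0) + (1)·(-2) + (4)·(-4) + (25)·(10) + (49)·(26) + (64)·(38) = 3938.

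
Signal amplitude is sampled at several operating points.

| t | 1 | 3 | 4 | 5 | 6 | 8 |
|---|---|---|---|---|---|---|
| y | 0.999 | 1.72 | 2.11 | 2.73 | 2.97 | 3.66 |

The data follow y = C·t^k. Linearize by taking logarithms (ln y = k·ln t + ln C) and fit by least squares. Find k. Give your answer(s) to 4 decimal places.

Let Y = ln y. Fitting Y = k·ln t + ln C by least squares:
Sums: Σln t = 7.9655, Σ(ln t)² = 13.2535, Σln y = 4.6783, Σln t·ln y = 7.8957.
Normal system: [[13.2535, 7.9655]; [7.9655, 6]]·[k, ln C]ᵀ = [7.8957, 4.6783]ᵀ.
Solving (det = 16.0713): k = 0.62900, ln C = -0.05534.

k = 0.6290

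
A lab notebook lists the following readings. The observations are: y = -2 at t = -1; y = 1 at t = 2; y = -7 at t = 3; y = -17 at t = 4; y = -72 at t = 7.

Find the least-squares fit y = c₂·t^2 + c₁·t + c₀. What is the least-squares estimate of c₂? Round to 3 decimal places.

From the data, Σt^2·t^2 = 2755, Σt^2·t = 441, Σt^2 = 79, Σt·t = 79, Σt = 15, Σ1 = 5.
And Σt^2·y = -3861, Σt·y = -589, Σy = -97.
So AᵀA·[c₂, c₁, c₀]ᵀ = Aᵀy: [[2755, 441, 79]; [441, 79, 15]; [79, 15, 5]]·[c₂, c₁, c₀]ᵀ = [-3861, -589, -97]ᵀ.
Solving the 3×3 system (Gaussian elimination) gives c₂ = -193/101, c₁ = 4637/1717, c₀ = 4619/1717.

c₂ = -1.911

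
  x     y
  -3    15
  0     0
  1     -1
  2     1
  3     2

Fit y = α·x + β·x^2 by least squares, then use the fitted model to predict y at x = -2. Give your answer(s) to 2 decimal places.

With design matrix M, MᵀM = [[23, 9]; [9, 179]] and Mᵀy = [-38, 156]ᵀ.
det = 23·179 − 9² = 4036.
α = ((-38)·179 − 9·156)/4036 = -4103/2018; β = (23·156 − 9·(-38))/4036 = 1965/2018.
At x = -2: ŷ = (-4103/2018)·(-2) + (1965/2018)·(4) = 8033/1009.

ŷ = 7.96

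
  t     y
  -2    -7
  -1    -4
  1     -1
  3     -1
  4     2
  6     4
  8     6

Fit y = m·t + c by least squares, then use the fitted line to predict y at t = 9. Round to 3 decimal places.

ŷ = 7.511

Sums needed: Σt·t = 131, Σt = 19, Σ1 = 7.
And Σt·y = 94, Σy = -1.
So XᵀX·[m, c]ᵀ = Xᵀy: [[131, 19]; [19, 7]]·[m, c]ᵀ = [94, -1]ᵀ.
det = 131·7 − 19² = 556.
m = (94·7 − 19·(-1))/556 = 677/556; c = (131·(-1) − 19·94)/556 = -1917/556.
At t = 9: ŷ = (677/556)·(9) + (-1917/556)·(1) = 1044/139.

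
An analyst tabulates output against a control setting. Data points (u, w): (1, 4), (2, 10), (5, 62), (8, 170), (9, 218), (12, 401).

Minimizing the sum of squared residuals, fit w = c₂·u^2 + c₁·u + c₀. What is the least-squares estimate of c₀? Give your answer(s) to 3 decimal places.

From the data, Σu^2·u^2 = 32035, Σu^2·u = 3103, Σu^2 = 319, Σu·u = 319, Σu = 37, Σ1 = 6.
Right-hand side: Σu^2·w = 87876, Σu·w = 8468, Σw = 865.
Inverting the 3×3 Gram matrix, [c₂, c₁, c₀]ᵀ = [1375/444, -9377/2220, 2059/370]ᵀ.

c₀ = 5.565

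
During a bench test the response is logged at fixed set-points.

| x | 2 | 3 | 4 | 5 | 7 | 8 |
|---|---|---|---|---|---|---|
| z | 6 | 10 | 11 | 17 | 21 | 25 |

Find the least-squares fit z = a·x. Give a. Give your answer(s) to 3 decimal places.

Normal-equation sums: Σx·x = 167.
Right-hand side: Σx·z = 518.
Normal equations: [[167]]·[a]ᵀ = [518]ᵀ.
a = 518/167 = 3.1018.

a = 3.102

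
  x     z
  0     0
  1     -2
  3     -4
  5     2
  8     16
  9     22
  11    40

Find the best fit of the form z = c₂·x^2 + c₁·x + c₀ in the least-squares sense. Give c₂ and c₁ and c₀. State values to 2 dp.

c₂ = 0.56, c₁ = -2.54, c₀ = -0.22

Sums needed: Σx^2·x^2 = 26005, Σx^2·x = 2725, Σx^2 = 301, Σx·x = 301, Σx = 37, Σ1 = 7.
Right-hand side: Σx^2·z = 7658, Σx·z = 762, Σz = 74.
Normal equations: [[26005, 2725, 301]; [2725, 301, 37]; [301, 37, 7]]·[c₂, c₁, c₀]ᵀ = [7658, 762, 74]ᵀ.
Inverting the 3×3 Gram matrix, [c₂, c₁, c₀]ᵀ = [832/1477, -4826/1899, -2896/13293]ᵀ.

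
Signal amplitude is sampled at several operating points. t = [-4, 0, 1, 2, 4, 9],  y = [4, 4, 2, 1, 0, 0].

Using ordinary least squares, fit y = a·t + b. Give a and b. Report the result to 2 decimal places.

a = -0.36, b = 2.56

Entries of AᵀA: Σt·t = 118, Σt = 12, Σ1 = 6.
And Σt·y = -12, Σy = 11.
AᵀA·[a, b]ᵀ = Aᵀy becomes [[118, 12]; [12, 6]]·[a, b]ᵀ = [-12, 11]ᵀ.
Eliminating b: 6·(row 1) − 12·(row 2) gives 564·a = 6·(-12) − 12·11 = -204, so a = -17/47.
Then b = (11 − 12·(-17/47))/6 = 721/282.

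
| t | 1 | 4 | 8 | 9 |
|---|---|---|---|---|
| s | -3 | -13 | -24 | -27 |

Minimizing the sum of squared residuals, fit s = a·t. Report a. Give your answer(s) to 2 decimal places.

The normal equations are: 162·a = -490.
a = (-490)/162 = -3.02469.

a = -3.02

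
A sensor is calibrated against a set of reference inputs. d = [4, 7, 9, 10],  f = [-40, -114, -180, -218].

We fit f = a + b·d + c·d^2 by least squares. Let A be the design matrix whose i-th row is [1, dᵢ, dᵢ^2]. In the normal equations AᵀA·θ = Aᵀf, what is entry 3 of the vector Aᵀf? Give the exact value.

-42606

Entry 3 ↔ basis d^2, so (Aᵀf)_{3} = Σᵢ (d^2)·fᵢ = (16)·(-40) + (49)·(-114) + (81)·(-180) + (100)·(-218) = -42606.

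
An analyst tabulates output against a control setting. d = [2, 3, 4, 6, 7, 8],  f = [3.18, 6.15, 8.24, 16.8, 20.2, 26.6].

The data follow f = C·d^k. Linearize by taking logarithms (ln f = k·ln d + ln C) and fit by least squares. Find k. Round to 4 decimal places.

k = 1.5045

With ln fᵢ as the transformed response and ln dᵢ as the regressor:
XᵀX = [[14.9303, 8.9952]; [8.9952, 6]], rhs = [23.4476, 14.1903]ᵀ  (here Σln d = 8.9952, Σ(ln d)² = 14.9303, Σln f = 14.1903, Σln d·ln f = 23.4476).
Slope k = (n·Σln d·ln f − Σln d·Σln f)/(n·Σ(ln d)² − (Σln d)²) = (6·23.4476 − 8.9952·14.1903)/8.6686 = 1.50448; ln C = (Σln f − k·Σln d)/n = 0.10954.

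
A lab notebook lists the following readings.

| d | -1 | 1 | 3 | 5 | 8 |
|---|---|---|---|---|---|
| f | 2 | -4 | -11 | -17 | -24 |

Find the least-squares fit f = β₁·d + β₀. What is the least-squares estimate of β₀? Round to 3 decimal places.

The normal system MᵀM·[β₁, β₀]ᵀ = Mᵀf is [[100, 16]; [16, 5]]·[β₁, β₀]ᵀ = [-316, -54]ᵀ.
det = 100·5 − 16² = 244.
β₁ = ((-316)·5 − 16·(-54))/244 = -179/61; β₀ = (100·(-54) − 16·(-316))/244 = -86/61.

β₀ = -1.410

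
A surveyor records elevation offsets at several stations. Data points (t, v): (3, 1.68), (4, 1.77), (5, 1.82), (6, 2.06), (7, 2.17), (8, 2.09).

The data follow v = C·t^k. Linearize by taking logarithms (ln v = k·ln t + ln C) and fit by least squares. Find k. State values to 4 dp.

k = 0.2695

Taking logs, ln v = k·ln t + ln C, so regress ln v on ln t.
XᵀX = [[17.0401, 9.9115]; [9.9115, 6]], rhs = [6.6606, 3.9232]ᵀ  (here Σln t = 9.9115, Σ(ln t)² = 17.0401, Σln v = 3.9232, Σln t·ln v = 6.6606).
Solving (det = 4.0036): k = 0.26955, ln C = 0.20860.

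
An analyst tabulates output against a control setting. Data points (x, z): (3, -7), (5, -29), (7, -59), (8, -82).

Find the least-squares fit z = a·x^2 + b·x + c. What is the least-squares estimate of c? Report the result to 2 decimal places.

Forming AᵀA = [[7203, 1007, 147]; [1007, 147, 23]; [147, 23, 4]] and Aᵀz = [-8927, -1235, -177]ᵀ gives AᵀA·[a, b, c]ᵀ = Aᵀz.
Row-reducing yields a = -294/199, b = 293/199, c = 314/199.

c = 1.58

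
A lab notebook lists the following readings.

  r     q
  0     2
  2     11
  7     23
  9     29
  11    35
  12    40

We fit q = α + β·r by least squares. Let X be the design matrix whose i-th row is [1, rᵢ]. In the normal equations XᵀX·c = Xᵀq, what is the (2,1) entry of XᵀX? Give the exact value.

Row 2 ↔ basis r, column 1 ↔ basis 1, so (XᵀX)_{2,1} = Σᵢ r = (0)·(1) + (2)·(1) + (7)·(1) + (9)·(1) + (11)·(1) + (12)·(1) = 41.

41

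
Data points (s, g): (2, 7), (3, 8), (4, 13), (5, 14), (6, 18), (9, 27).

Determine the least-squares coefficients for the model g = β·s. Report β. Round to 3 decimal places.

β = 2.988

Entries of AᵀA: Σs·s = 171.
For Aᵀg: Σs·g = 511.
β = 511/171 = 2.9883.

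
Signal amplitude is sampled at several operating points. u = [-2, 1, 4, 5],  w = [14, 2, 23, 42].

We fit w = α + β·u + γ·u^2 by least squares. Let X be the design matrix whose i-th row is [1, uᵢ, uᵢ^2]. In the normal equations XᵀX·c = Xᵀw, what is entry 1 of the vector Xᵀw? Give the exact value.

81

Entry 1 ↔ basis 1, so (Xᵀw)_{1} = Σᵢ wᵢ = (1)·(14) + (1)·(2) + (1)·(23) + (1)·(42) = 81.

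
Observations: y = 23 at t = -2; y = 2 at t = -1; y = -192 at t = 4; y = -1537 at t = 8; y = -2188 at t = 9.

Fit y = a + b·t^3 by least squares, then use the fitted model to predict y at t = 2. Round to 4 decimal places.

ŷ = -24.6938

Compute the Gram sums: Σ1 = 5, Σt^3 = 1296, Σt^3·t^3 = 797746.
Right-hand side: Σy = -3892, Σt^3·y = -2394470.
det = 5·797746 − 1296² = 2309114.
a = ((-3892)·797746 − 1296·(-2394470))/2309114 = -797156/1154557; b = (5·(-2394470) − 1296·(-3892))/2309114 = -3464159/1154557.
At t = 2: ŷ = (-797156/1154557)·(1) + (-3464159/1154557)·(8) = -28510428/1154557.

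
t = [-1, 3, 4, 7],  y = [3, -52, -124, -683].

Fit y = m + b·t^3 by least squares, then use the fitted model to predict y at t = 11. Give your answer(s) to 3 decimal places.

ŷ = -2655.368

MᵀM·[m, b]ᵀ = Mᵀy reads: 4·m + 433·b = -856;  433·m + 122475·b = -243612.
det = 4·122475 − 433² = 302411.
m = ((-856)·122475 − 433·(-243612))/302411 = 645396/302411; b = (4·(-243612) − 433·(-856))/302411 = -603800/302411.
At t = 11: ŷ = (645396/302411)·(1) + (-603800/302411)·(1331) = -803012404/302411.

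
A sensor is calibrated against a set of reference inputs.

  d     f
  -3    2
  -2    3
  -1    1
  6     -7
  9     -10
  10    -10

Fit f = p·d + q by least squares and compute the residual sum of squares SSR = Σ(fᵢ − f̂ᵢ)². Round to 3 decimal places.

Sums needed: Σd·d = 231, Σd = 19, Σ1 = 6.
And Σd·f = -245, Σf = -21.
MᵀM·[p, q]ᵀ = Mᵀf becomes [[231, 19]; [19, 6]]·[p, q]ᵀ = [-245, -21]ᵀ.
det = 231·6 − 19² = 1025.
p = ((-245)·6 − 19·(-21))/1025 = -1071/1025; q = (231·(-21) − 19·(-245))/1025 = -196/1025.
Residuals: -967/1025, 1129/1025, 6/41, -553/1025, -83/205, 16/25; SSR = 3064/1025.

SSR = 2.989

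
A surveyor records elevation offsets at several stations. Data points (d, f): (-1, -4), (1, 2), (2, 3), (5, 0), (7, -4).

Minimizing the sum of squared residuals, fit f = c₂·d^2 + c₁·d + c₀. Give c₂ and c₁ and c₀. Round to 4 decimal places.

c₂ = -0.4388, c₁ = 2.5238, c₀ = -0.6463

MᵀM·[c₂, c₁, c₀]ᵀ = Mᵀf reads: 3044·c₂ + 476·c₁ + 80·c₀ = -186;  476·c₂ + 80·c₁ + 14·c₀ = -16;  80·c₂ + 14·c₁ + 5·c₀ = -3.
Row-reducing yields c₂ = -43/98, c₁ = 53/21, c₀ = -95/147.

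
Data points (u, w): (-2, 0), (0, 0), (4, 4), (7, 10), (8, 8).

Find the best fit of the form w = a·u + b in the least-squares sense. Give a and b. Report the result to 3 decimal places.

Entries of AᵀA: Σu·u = 133, Σu = 17, Σ1 = 5.
And Σu·w = 150, Σw = 22.
Normal equations: [[133, 17]; [17, 5]]·[a, b]ᵀ = [150, 22]ᵀ.
Δ = 133·5 − 17² = 376.
a = (150·5 − 17·22)/376 = 1; b = (133·22 − 17·150)/376 = 1.

a = 1.000, b = 1.000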